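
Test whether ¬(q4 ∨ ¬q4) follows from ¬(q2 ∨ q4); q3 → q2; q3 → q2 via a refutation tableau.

No

Initial set: {¬(q2 ∨ q4); (q3 → q2); (q3 → q2); ¬¬(q4 ∨ ¬q4)}.
¬(q2 ∨ q4): α-rule — add ¬q2, ¬q4.
(q3 → q2): β-rule — branch into ¬q3  //  q2.
  branch 1 (add ¬q3):
    (q3 → q2): β-rule — branch into ¬q3  //  q2.
      branch 1.1 (add ¬q3):
        ¬¬(q4 ∨ ¬q4): β-rule — branch into q4  //  ¬q4.
          branch 1.1.1 (add q4):
            × closes — contains both q4 and ¬q4.
          branch 1.1.2 (add ¬q4):
            ○ open, literals {q2=false, q3=false, q4=false}.
      branch 1.2 (add q2):
        × closes — contains both q2 and ¬q2.
  branch 2 (add q2):
    × closes — contains both q2 and ¬q2.
3 branches closed, 1 open.
An open branch gives a countermodel: q2=false, q3=false, q4=false (unmentioned atoms arbitrary); the premises hold there but the conclusion fails.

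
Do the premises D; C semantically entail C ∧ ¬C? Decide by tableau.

Initial set: {D; C; ¬(C ∧ ¬C)}.
¬(C ∧ ¬C): β-rule — branch into ¬C  //  ¬¬C.
  branch 1 (add ¬C):
    × closes — contains both C and ¬C.
  branch 2 (add ¬¬C):
    ○ open, literals {C=true, D=true}.
1 branch closed, 1 open.
An open branch gives a countermodel: C=true, D=true (unmentioned atoms arbitrary); the premises hold there but the conclusion fails.

No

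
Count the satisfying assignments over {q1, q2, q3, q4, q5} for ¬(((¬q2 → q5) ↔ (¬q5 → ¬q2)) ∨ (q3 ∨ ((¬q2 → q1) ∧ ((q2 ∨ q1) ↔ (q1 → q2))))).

Initial set: {¬(((¬q2 → q5) ↔ (¬q5 → ¬q2)) ∨ (q3 ∨ ((¬q2 → q1) ∧ ((q2 ∨ q1) ↔ (q1 → q2)))))}.
¬(((¬q2 → q5) ↔ (¬q5 → ¬q2)) ∨ (q3 ∨ ((¬q2 → q1) ∧ ((q2 ∨ q1) ↔ (q1 → q2))))): α-rule — add ¬((¬q2 → q5) ↔ (¬q5 → ¬q2)), ¬(q3 ∨ ((¬q2 → q1) ∧ ((q2 ∨ q1) ↔ (q1 → q2)))).
¬(q3 ∨ ((¬q2 → q1) ∧ ((q2 ∨ q1) ↔ (q1 → q2)))): α-rule — add ¬q3, ¬((¬q2 → q1) ∧ ((q2 ∨ q1) ↔ (q1 → q2))).
¬((¬q2 → q5) ↔ (¬q5 → ¬q2)): β-rule — branch into (¬q2 → q5), ¬(¬q5 → ¬q2)  //  ¬(¬q2 → q5), (¬q5 → ¬q2).
  branch 1 (add (¬q2 → q5), ¬(¬q5 → ¬q2)):
    ¬(¬q5 → ¬q2): α-rule — add ¬q5, ¬¬q2.
    ¬((¬q2 → q1) ∧ ((q2 ∨ q1) ↔ (q1 → q2))): β-rule — branch into ¬(¬q2 → q1)  //  ¬((q2 ∨ q1) ↔ (q1 → q2)).
      branch 1.1 (add ¬(¬q2 → q1)):
        ¬(¬q2 → q1): α-rule — add ¬q2, ¬q1.
        × closes — contains both q2 and ¬q2.
      branch 1.2 (add ¬((q2 ∨ q1) ↔ (q1 → q2))):
        (¬q2 → q5): β-rule — branch into ¬¬q2  //  q5.
          branch 1.2.1 (add ¬¬q2):
            ¬((q2 ∨ q1) ↔ (q1 → q2)): β-rule — branch into (q2 ∨ q1), ¬(q1 → q2)  //  ¬(q2 ∨ q1), (q1 → q2).
              branch 1.2.1.1 (add (q2 ∨ q1), ¬(q1 → q2)):
                ¬(q1 → q2): α-rule — add q1, ¬q2.
                × closes — contains both q2 and ¬q2.
              branch 1.2.1.2 (add ¬(q2 ∨ q1), (q1 → q2)):
                ¬(q2 ∨ q1): α-rule — add ¬q2, ¬q1.
                × closes — contains both q2 and ¬q2.
          branch 1.2.2 (add q5):
            × closes — contains both q5 and ¬q5.
  branch 2 (add ¬(¬q2 → q5), (¬q5 → ¬q2)):
    ¬(¬q2 → q5): α-rule — add ¬q2, ¬q5.
    ¬((¬q2 → q1) ∧ ((q2 ∨ q1) ↔ (q1 → q2))): β-rule — branch into ¬(¬q2 → q1)  //  ¬((q2 ∨ q1) ↔ (q1 → q2)).
      branch 2.1 (add ¬(¬q2 → q1)):
        ¬(¬q2 → q1): α-rule — add ¬q2, ¬q1.
        (¬q5 → ¬q2): β-rule — branch into ¬¬q5  //  ¬q2.
          branch 2.1.1 (add ¬¬q5):
            × closes — contains both q5 and ¬q5.
          branch 2.1.2 (add ¬q2):
            ○ open, literals {q1=F, q2=F, q3=F, q5=F}.
      branch 2.2 (add ¬((q2 ∨ q1) ↔ (q1 → q2))):
        (¬q5 → ¬q2): β-rule — branch into ¬¬q5  //  ¬q2.
          branch 2.2.1 (add ¬¬q5):
            × closes — contains both q5 and ¬q5.
          branch 2.2.2 (add ¬q2):
            ¬((q2 ∨ q1) ↔ (q1 → q2)): β-rule — branch into (q2 ∨ q1), ¬(q1 → q2)  //  ¬(q2 ∨ q1), (q1 → q2).
              branch 2.2.2.1 (add (q2 ∨ q1), ¬(q1 → q2)):
                ¬(q1 → q2): α-rule — add q1, ¬q2.
                (q2 ∨ q1): β-rule — branch into q2  //  q1.
                  branch 2.2.2.1.1 (add q2):
                    × closes — contains both q2 and ¬q2.
                  branch 2.2.2.1.2 (add q1):
                    ○ open, literals {q1=T, q2=F, q3=F, q5=F}.
              branch 2.2.2.2 (add ¬(q2 ∨ q1), (q1 → q2)):
                ¬(q2 ∨ q1): α-rule — add ¬q2, ¬q1.
                (q1 → q2): β-rule — branch into ¬q1  //  q2.
                  branch 2.2.2.2.1 (add ¬q1):
                    ○ open, literals {q1=F, q2=F, q3=F, q5=F}.
                  branch 2.2.2.2.2 (add q2):
                    × closes — contains both q2 and ¬q2.
8 branches closed, 3 open.
Each open branch fixes some atoms; the unmentioned ones are free. Counting distinct full assignments: branch {q1=F, q2=F, q3=F, q5=F} (q4) contributes 2 new; branch {q1=T, q2=F, q3=F, q5=F} (q4) contributes 2 new; branch {q1=F, q2=F, q3=F, q5=F} (q4) contributes 0 new. Total: 4.

4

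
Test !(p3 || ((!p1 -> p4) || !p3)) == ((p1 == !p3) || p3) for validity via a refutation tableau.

Assume the negation and expand:
Initial set: {!(!(p3 || ((!p1 -> p4) || !p3)) == ((p1 == !p3) || p3))}.
!(!(p3 || ((!p1 -> p4) || !p3)) == ((p1 == !p3) || p3)): β-rule — branch into !(p3 || ((!p1 -> p4) || !p3)), !((p1 == !p3) || p3)  //  !!(p3 || ((!p1 -> p4) || !p3)), ((p1 == !p3) || p3).
  branch 1 (add !(p3 || ((!p1 -> p4) || !p3)), !((p1 == !p3) || p3)):
    !(p3 || ((!p1 -> p4) || !p3)): α-rule — add !p3, !((!p1 -> p4) || !p3).
    !((p1 == !p3) || p3): α-rule — add !(p1 == !p3), !p3.
    !((!p1 -> p4) || !p3): α-rule — add !(!p1 -> p4), !!p3.
    × closes — contains both p3 and !p3.
  branch 2 (add !!(p3 || ((!p1 -> p4) || !p3)), ((p1 == !p3) || p3)):
    !!(p3 || ((!p1 -> p4) || !p3)): β-rule — branch into p3  //  ((!p1 -> p4) || !p3).
      branch 2.1 (add p3):
        ((p1 == !p3) || p3): β-rule — branch into (p1 == !p3)  //  p3.
          branch 2.1.1 (add (p1 == !p3)):
            (p1 == !p3): β-rule — branch into p1, !p3  //  !p1, !!p3.
              branch 2.1.1.1 (add p1, !p3):
                × closes — contains both p3 and !p3.
              branch 2.1.1.2 (add !p1, !!p3):
                ○ open, literals {p1=false, p3=true}.
          branch 2.1.2 (add p3):
            ○ open, literals {p3=true}.
      branch 2.2 (add ((!p1 -> p4) || !p3)):
        ((p1 == !p3) || p3): β-rule — branch into (p1 == !p3)  //  p3.
          branch 2.2.1 (add (p1 == !p3)):
            ((!p1 -> p4) || !p3): β-rule — branch into (!p1 -> p4)  //  !p3.
              branch 2.2.1.1 (add (!p1 -> p4)):
                (p1 == !p3): β-rule — branch into p1, !p3  //  !p1, !!p3.
                  branch 2.2.1.1.1 (add p1, !p3):
                    (!p1 -> p4): β-rule — branch into !!p1  //  p4.
                      branch 2.2.1.1.1.1 (add !!p1):
                        ○ open, literals {p1=true, p3=false}.
                      branch 2.2.1.1.1.2 (add p4):
                        ○ open, literals {p1=true, p3=false, p4=true}.
                  branch 2.2.1.1.2 (add !p1, !!p3):
                    (!p1 -> p4): β-rule — branch into !!p1  //  p4.
                      branch 2.2.1.1.2.1 (add !!p1):
                        × closes — contains both p1 and !p1.
                      branch 2.2.1.1.2.2 (add p4):
                        ○ open, literals {p1=false, p3=true, p4=true}.
              branch 2.2.1.2 (add !p3):
                (p1 == !p3): β-rule — branch into p1, !p3  //  !p1, !!p3.
                  branch 2.2.1.2.1 (add p1, !p3):
                    ○ open, literals {p1=true, p3=false}.
                  branch 2.2.1.2.2 (add !p1, !!p3):
                    × closes — contains both p3 and !p3.
          branch 2.2.2 (add p3):
            ((!p1 -> p4) || !p3): β-rule — branch into (!p1 -> p4)  //  !p3.
              branch 2.2.2.1 (add (!p1 -> p4)):
                (!p1 -> p4): β-rule — branch into !!p1  //  p4.
                  branch 2.2.2.1.1 (add !!p1):
                    ○ open, literals {p1=true, p3=true}.
                  branch 2.2.2.1.2 (add p4):
                    ○ open, literals {p3=true, p4=true}.
              branch 2.2.2.2 (add !p3):
                × closes — contains both p3 and !p3.
5 branches closed, 8 open.
An open branch gives a countermodel: p1=false, p3=true (unmentioned atoms arbitrary); under it the original formula is false.

Not valid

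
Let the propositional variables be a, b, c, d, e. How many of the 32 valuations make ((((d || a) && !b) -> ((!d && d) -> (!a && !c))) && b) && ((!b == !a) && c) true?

4

Initial set: {(((((d || a) && !b) -> ((!d && d) -> (!a && !c))) && b) && ((!b == !a) && c))}.
(((((d || a) && !b) -> ((!d && d) -> (!a && !c))) && b) && ((!b == !a) && c)): α-rule — add ((((d || a) && !b) -> ((!d && d) -> (!a && !c))) && b), ((!b == !a) && c).
((((d || a) && !b) -> ((!d && d) -> (!a && !c))) && b): α-rule — add (((d || a) && !b) -> ((!d && d) -> (!a && !c))), b.
((!b == !a) && c): α-rule — add (!b == !a), c.
(((d || a) && !b) -> ((!d && d) -> (!a && !c))): β-rule — branch into !((d || a) && !b)  //  ((!d && d) -> (!a && !c)).
  branch 1 (add !((d || a) && !b)):
    (!b == !a): β-rule — branch into !b, !a  //  !!b, !!a.
      branch 1.1 (add !b, !a):
        × closes — contains both b and !b.
      branch 1.2 (add !!b, !!a):
        !((d || a) && !b): β-rule — branch into !(d || a)  //  !!b.
          branch 1.2.1 (add !(d || a)):
            !(d || a): α-rule — add !d, !a.
            × closes — contains both a and !a.
          branch 1.2.2 (add !!b):
            ○ open, literals {a=T, b=T, c=T}.
  branch 2 (add ((!d && d) -> (!a && !c))):
    (!b == !a): β-rule — branch into !b, !a  //  !!b, !!a.
      branch 2.1 (add !b, !a):
        × closes — contains both b and !b.
      branch 2.2 (add !!b, !!a):
        ((!d && d) -> (!a && !c)): β-rule — branch into !(!d && d)  //  (!a && !c).
          branch 2.2.1 (add !(!d && d)):
            !(!d && d): β-rule — branch into !!d  //  !d.
              branch 2.2.1.1 (add !!d):
                ○ open, literals {a=T, b=T, c=T, d=T}.
              branch 2.2.1.2 (add !d):
                ○ open, literals {a=T, b=T, c=T, d=F}.
          branch 2.2.2 (add (!a && !c)):
            (!a && !c): α-rule — add !a, !c.
            × closes — contains both a and !a.
4 branches closed, 3 open.
Each open branch fixes some atoms; the unmentioned ones are free. Counting distinct full assignments: branch {a=T, b=T, c=T} (d, e) contributes 4 new; branch {a=T, b=T, c=T, d=T} (e) contributes 0 new; branch {a=T, b=T, c=T, d=F} (e) contributes 0 new. Total: 4.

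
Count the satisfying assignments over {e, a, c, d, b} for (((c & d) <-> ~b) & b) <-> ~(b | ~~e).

Initial set: {T ((((c & d) <-> ~b) & b) <-> ~(b | ~~e))}.
T ((((c & d) <-> ~b) & b) <-> ~(b | ~~e)): β-rule — branch into T (((c & d) <-> ~b) & b), T ~(b | ~~e)  //  F (((c & d) <-> ~b) & b), F ~(b | ~~e).
  branch 1 (add T (((c & d) <-> ~b) & b), T ~(b | ~~e)):
    T (((c & d) <-> ~b) & b): α-rule — add T ((c & d) <-> ~b), T b.
    T ~(b | ~~e): α-rule — add F b, F ~~e.
    × closes — contains both b and ~b.
  branch 2 (add F (((c & d) <-> ~b) & b), F ~(b | ~~e)):
    F (((c & d) <-> ~b) & b): β-rule — branch into F ((c & d) <-> ~b)  //  F b.
      branch 2.1 (add F ((c & d) <-> ~b)):
        F ~(b | ~~e): β-rule — branch into T b  //  T ~~e.
          branch 2.1.1 (add T b):
            F ((c & d) <-> ~b): β-rule — branch into T (c & d), F ~b  //  F (c & d), T ~b.
              branch 2.1.1.1 (add T (c & d), F ~b):
                T (c & d): α-rule — add T c, T d.
                ○ open, literals {b=T, c=T, d=T}.
              branch 2.1.1.2 (add F (c & d), T ~b):
                × closes — contains both b and ~b.
          branch 2.1.2 (add T ~~e):
            T ~~e: drop double negation, giving T e.
            F ((c & d) <-> ~b): β-rule — branch into T (c & d), F ~b  //  F (c & d), T ~b.
              branch 2.1.2.1 (add T (c & d), F ~b):
                T (c & d): α-rule — add T c, T d.
                ○ open, literals {b=T, c=T, d=T, e=T}.
              branch 2.1.2.2 (add F (c & d), T ~b):
                F (c & d): β-rule — branch into F c  //  F d.
                  branch 2.1.2.2.1 (add F c):
                    ○ open, literals {b=F, c=F, e=T}.
                  branch 2.1.2.2.2 (add F d):
                    ○ open, literals {b=F, d=F, e=T}.
      branch 2.2 (add F b):
        F ~(b | ~~e): β-rule — branch into T b  //  T ~~e.
          branch 2.2.1 (add T b):
            × closes — contains both b and ~b.
          branch 2.2.2 (add T ~~e):
            T ~~e: drop double negation, giving T e.
            ○ open, literals {b=F, e=T}.
3 branches closed, 5 open.
Each open branch fixes some atoms; the unmentioned ones are free. Counting distinct full assignments: branch {b=T, c=T, d=T} (e, a) contributes 4 new; branch {b=T, c=T, d=T, e=T} (a) contributes 0 new; branch {b=F, c=F, e=T} (a, d) contributes 4 new; branch {b=F, d=F, e=T} (a, c) contributes 2 new; branch {b=F, e=T} (a, c, d) contributes 2 new. Total: 12.

12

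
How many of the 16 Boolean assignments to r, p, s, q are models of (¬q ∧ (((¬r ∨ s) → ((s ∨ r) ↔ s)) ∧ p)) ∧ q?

Initial set: {T ((¬q ∧ (((¬r ∨ s) → ((s ∨ r) ↔ s)) ∧ p)) ∧ q)}.
T ((¬q ∧ (((¬r ∨ s) → ((s ∨ r) ↔ s)) ∧ p)) ∧ q): α-rule — add T (¬q ∧ (((¬r ∨ s) → ((s ∨ r) ↔ s)) ∧ p)), T q.
T (¬q ∧ (((¬r ∨ s) → ((s ∨ r) ↔ s)) ∧ p)): α-rule — add T ¬q, T (((¬r ∨ s) → ((s ∨ r) ↔ s)) ∧ p).
× closes — contains both q and ¬q.
All 1 branch closes.
No open branches: the formula has 0 satisfying assignments.

0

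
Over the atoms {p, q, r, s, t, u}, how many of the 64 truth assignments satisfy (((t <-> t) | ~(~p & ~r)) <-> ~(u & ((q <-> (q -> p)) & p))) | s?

60

Initial set: {((((t <-> t) | ~(~p & ~r)) <-> ~(u & ((q <-> (q -> p)) & p))) | s)}.
((((t <-> t) | ~(~p & ~r)) <-> ~(u & ((q <-> (q -> p)) & p))) | s): β-rule — branch into (((t <-> t) | ~(~p & ~r)) <-> ~(u & ((q <-> (q -> p)) & p)))  //  s.
  branch 1 (add (((t <-> t) | ~(~p & ~r)) <-> ~(u & ((q <-> (q -> p)) & p)))):
    (((t <-> t) | ~(~p & ~r)) <-> ~(u & ((q <-> (q -> p)) & p))): β-rule — branch into ((t <-> t) | ~(~p & ~r)), ~(u & ((q <-> (q -> p)) & p))  //  ~((t <-> t) | ~(~p & ~r)), ~~(u & ((q <-> (q -> p)) & p)).
      branch 1.1 (add ((t <-> t) | ~(~p & ~r)), ~(u & ((q <-> (q -> p)) & p))):
        ((t <-> t) | ~(~p & ~r)): β-rule — branch into (t <-> t)  //  ~(~p & ~r).
          branch 1.1.1 (add (t <-> t)):
            ~(u & ((q <-> (q -> p)) & p)): β-rule — branch into ~u  //  ~((q <-> (q -> p)) & p).
              branch 1.1.1.1 (add ~u):
                (t <-> t): β-rule — branch into t, t  //  ~t, ~t.
                  branch 1.1.1.1.1 (add t, t):
                    ○ open, literals {t=1, u=0}.
                  branch 1.1.1.1.2 (add ~t, ~t):
                    ○ open, literals {t=0, u=0}.
              branch 1.1.1.2 (add ~((q <-> (q -> p)) & p)):
                (t <-> t): β-rule — branch into t, t  //  ~t, ~t.
                  branch 1.1.1.2.1 (add t, t):
                    ~((q <-> (q -> p)) & p): β-rule — branch into ~(q <-> (q -> p))  //  ~p.
                      branch 1.1.1.2.1.1 (add ~(q <-> (q -> p))):
                        ~(q <-> (q -> p)): β-rule — branch into q, ~(q -> p)  //  ~q, (q -> p).
                          branch 1.1.1.2.1.1.1 (add q, ~(q -> p)):
                            ~(q -> p): α-rule — add q, ~p.
                            ○ open, literals {p=0, q=1, t=1}.
                          branch 1.1.1.2.1.1.2 (add ~q, (q -> p)):
                            (q -> p): β-rule — branch into ~q  //  p.
                              branch 1.1.1.2.1.1.2.1 (add ~q):
                                ○ open, literals {q=0, t=1}.
                              branch 1.1.1.2.1.1.2.2 (add p):
                                ○ open, literals {p=1, q=0, t=1}.
                      branch 1.1.1.2.1.2 (add ~p):
                        ○ open, literals {p=0, t=1}.
                  branch 1.1.1.2.2 (add ~t, ~t):
                    ~((q <-> (q -> p)) & p): β-rule — branch into ~(q <-> (q -> p))  //  ~p.
                      branch 1.1.1.2.2.1 (add ~(q <-> (q -> p))):
                        ~(q <-> (q -> p)): β-rule — branch into q, ~(q -> p)  //  ~q, (q -> p).
                          branch 1.1.1.2.2.1.1 (add q, ~(q -> p)):
                            ~(q -> p): α-rule — add q, ~p.
                            ○ open, literals {p=0, q=1, t=0}.
                          branch 1.1.1.2.2.1.2 (add ~q, (q -> p)):
                            (q -> p): β-rule — branch into ~q  //  p.
                              branch 1.1.1.2.2.1.2.1 (add ~q):
                                ○ open, literals {q=0, t=0}.
                              branch 1.1.1.2.2.1.2.2 (add p):
                                ○ open, literals {p=1, q=0, t=0}.
                      branch 1.1.1.2.2.2 (add ~p):
                        ○ open, literals {p=0, t=0}.
          branch 1.1.2 (add ~(~p & ~r)):
            ~(u & ((q <-> (q -> p)) & p)): β-rule — branch into ~u  //  ~((q <-> (q -> p)) & p).
              branch 1.1.2.1 (add ~u):
                ~(~p & ~r): β-rule — branch into ~~p  //  ~~r.
                  branch 1.1.2.1.1 (add ~~p):
                    ○ open, literals {p=1, u=0}.
                  branch 1.1.2.1.2 (add ~~r):
                    ○ open, literals {r=1, u=0}.
              branch 1.1.2.2 (add ~((q <-> (q -> p)) & p)):
                ~(~p & ~r): β-rule — branch into ~~p  //  ~~r.
                  branch 1.1.2.2.1 (add ~~p):
                    ~((q <-> (q -> p)) & p): β-rule — branch into ~(q <-> (q -> p))  //  ~p.
                      branch 1.1.2.2.1.1 (add ~(q <-> (q -> p))):
                        ~(q <-> (q -> p)): β-rule — branch into q, ~(q -> p)  //  ~q, (q -> p).
                          branch 1.1.2.2.1.1.1 (add q, ~(q -> p)):
                            ~(q -> p): α-rule — add q, ~p.
                            × closes — contains both p and ~p.
                          branch 1.1.2.2.1.1.2 (add ~q, (q -> p)):
                            (q -> p): β-rule — branch into ~q  //  p.
                              branch 1.1.2.2.1.1.2.1 (add ~q):
                                ○ open, literals {p=1, q=0}.
                              branch 1.1.2.2.1.1.2.2 (add p):
                                ○ open, literals {p=1, q=0}.
                      branch 1.1.2.2.1.2 (add ~p):
                        × closes — contains both p and ~p.
                  branch 1.1.2.2.2 (add ~~r):
                    ~((q <-> (q -> p)) & p): β-rule — branch into ~(q <-> (q -> p))  //  ~p.
                      branch 1.1.2.2.2.1 (add ~(q <-> (q -> p))):
                        ~(q <-> (q -> p)): β-rule — branch into q, ~(q -> p)  //  ~q, (q -> p).
                          branch 1.1.2.2.2.1.1 (add q, ~(q -> p)):
                            ~(q -> p): α-rule — add q, ~p.
                            ○ open, literals {p=0, q=1, r=1}.
                          branch 1.1.2.2.2.1.2 (add ~q, (q -> p)):
                            (q -> p): β-rule — branch into ~q  //  p.
                              branch 1.1.2.2.2.1.2.1 (add ~q):
                                ○ open, literals {q=0, r=1}.
                              branch 1.1.2.2.2.1.2.2 (add p):
                                ○ open, literals {p=1, q=0, r=1}.
                      branch 1.1.2.2.2.2 (add ~p):
                        ○ open, literals {p=0, r=1}.
      branch 1.2 (add ~((t <-> t) | ~(~p & ~r)), ~~(u & ((q <-> (q -> p)) & p))):
        ~((t <-> t) | ~(~p & ~r)): α-rule — add ~(t <-> t), ~~(~p & ~r).
        ~~(u & ((q <-> (q -> p)) & p)): α-rule — add u, ((q <-> (q -> p)) & p).
        ~~(~p & ~r): α-rule — add ~p, ~r.
        ((q <-> (q -> p)) & p): α-rule — add (q <-> (q -> p)), p.
        × closes — contains both p and ~p.
  branch 2 (add s):
    ○ open, literals {s=1}.
3 branches closed, 19 open.
Each open branch fixes some atoms; the unmentioned ones are free. Counting distinct full assignments: branch {t=1, u=0} (p, q, r, s) contributes 16 new; branch {t=0, u=0} (p, q, r, s) contributes 16 new; branch {p=0, q=1, t=1} (r, s, u) contributes 4 new; branch {q=0, t=1} (p, r, s, u) contributes 8 new; branch {p=1, q=0, t=1} (r, s, u) contributes 0 new; branch {p=0, t=1} (q, r, s, u) contributes 0 new; branch {p=0, q=1, t=0} (r, s, u) contributes 4 new; branch {q=0, t=0} (p, r, s, u) contributes 8 new; branch {p=1, q=0, t=0} (r, s, u) contributes 0 new; branch {p=0, t=0} (q, r, s, u) contributes 0 new; branch {p=1, u=0} (q, r, s, t) contributes 0 new; branch {r=1, u=0} (p, q, s, t) contributes 0 new; branch {p=1, q=0} (r, s, t, u) contributes 0 new; branch {p=1, q=0} (r, s, t, u) contributes 0 new; branch {p=0, q=1, r=1} (s, t, u) contributes 0 new; branch {q=0, r=1} (p, s, t, u) contributes 0 new; branch {p=1, q=0, r=1} (s, t, u) contributes 0 new; branch {p=0, r=1} (q, s, t, u) contributes 0 new; branch {s=1} (p, q, r, t, u) contributes 4 new. Total: 60.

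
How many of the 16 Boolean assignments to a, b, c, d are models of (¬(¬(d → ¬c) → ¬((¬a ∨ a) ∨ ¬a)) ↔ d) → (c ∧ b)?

8

Initial set: {((¬(¬(d → ¬c) → ¬((¬a ∨ a) ∨ ¬a)) ↔ d) → (c ∧ b))}.
((¬(¬(d → ¬c) → ¬((¬a ∨ a) ∨ ¬a)) ↔ d) → (c ∧ b)): β-rule — branch into ¬(¬(¬(d → ¬c) → ¬((¬a ∨ a) ∨ ¬a)) ↔ d)  //  (c ∧ b).
  branch 1 (add ¬(¬(¬(d → ¬c) → ¬((¬a ∨ a) ∨ ¬a)) ↔ d)):
    ¬(¬(¬(d → ¬c) → ¬((¬a ∨ a) ∨ ¬a)) ↔ d): β-rule — branch into ¬(¬(d → ¬c) → ¬((¬a ∨ a) ∨ ¬a)), ¬d  //  ¬¬(¬(d → ¬c) → ¬((¬a ∨ a) ∨ ¬a)), d.
      branch 1.1 (add ¬(¬(d → ¬c) → ¬((¬a ∨ a) ∨ ¬a)), ¬d):
        ¬(¬(d → ¬c) → ¬((¬a ∨ a) ∨ ¬a)): α-rule — add ¬(d → ¬c), ¬¬((¬a ∨ a) ∨ ¬a).
        ¬(d → ¬c): α-rule — add d, ¬¬c.
        × closes — contains both d and ¬d.
      branch 1.2 (add ¬¬(¬(d → ¬c) → ¬((¬a ∨ a) ∨ ¬a)), d):
        ¬¬(¬(d → ¬c) → ¬((¬a ∨ a) ∨ ¬a)): β-rule — branch into ¬¬(d → ¬c)  //  ¬((¬a ∨ a) ∨ ¬a).
          branch 1.2.1 (add ¬¬(d → ¬c)):
            ¬¬(d → ¬c): β-rule — branch into ¬d  //  ¬c.
              branch 1.2.1.1 (add ¬d):
                × closes — contains both d and ¬d.
              branch 1.2.1.2 (add ¬c):
                ○ open, literals {c=F, d=T}.
          branch 1.2.2 (add ¬((¬a ∨ a) ∨ ¬a)):
            ¬((¬a ∨ a) ∨ ¬a): α-rule — add ¬(¬a ∨ a), ¬¬a.
            ¬(¬a ∨ a): α-rule — add ¬¬a, ¬a.
            × closes — contains both a and ¬a.
  branch 2 (add (c ∧ b)):
    (c ∧ b): α-rule — add c, b.
    ○ open, literals {b=T, c=T}.
3 branches closed, 2 open.
Each open branch fixes some atoms; the unmentioned ones are free. Counting distinct full assignments: branch {c=F, d=T} (a, b) contributes 4 new; branch {b=T, c=T} (a, d) contributes 4 new. Total: 8.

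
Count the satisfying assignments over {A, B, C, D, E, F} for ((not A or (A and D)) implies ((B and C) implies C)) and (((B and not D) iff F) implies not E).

48

Initial set: {(((not A or (A and D)) implies ((B and C) implies C)) and (((B and not D) iff F) implies not E))}.
(((not A or (A and D)) implies ((B and C) implies C)) and (((B and not D) iff F) implies not E)): α-rule — add ((not A or (A and D)) implies ((B and C) implies C)), (((B and not D) iff F) implies not E).
((not A or (A and D)) implies ((B and C) implies C)): β-rule — branch into not (not A or (A and D))  //  ((B and C) implies C).
  branch 1 (add not (not A or (A and D))):
    not (not A or (A and D)): α-rule — add not not A, not (A and D).
    (((B and not D) iff F) implies not E): β-rule — branch into not ((B and not D) iff F)  //  not E.
      branch 1.1 (add not ((B and not D) iff F)):
        not (A and D): β-rule — branch into not A  //  not D.
          branch 1.1.1 (add not A):
            × closes — contains both A and not A.
          branch 1.1.2 (add not D):
            not ((B and not D) iff F): β-rule — branch into (B and not D), not F  //  not (B and not D), F.
              branch 1.1.2.1 (add (B and not D), not F):
                (B and not D): α-rule — add B, not D.
                ○ open, literals {A=T, B=T, D=F, F=F}.
              branch 1.1.2.2 (add not (B and not D), F):
                not (B and not D): β-rule — branch into not B  //  not not D.
                  branch 1.1.2.2.1 (add not B):
                    ○ open, literals {A=T, B=F, D=F, F=T}.
                  branch 1.1.2.2.2 (add not not D):
                    × closes — contains both D and not D.
      branch 1.2 (add not E):
        not (A and D): β-rule — branch into not A  //  not D.
          branch 1.2.1 (add not A):
            × closes — contains both A and not A.
          branch 1.2.2 (add not D):
            ○ open, literals {A=T, D=F, E=F}.
  branch 2 (add ((B and C) implies C)):
    (((B and not D) iff F) implies not E): β-rule — branch into not ((B and not D) iff F)  //  not E.
      branch 2.1 (add not ((B and not D) iff F)):
        ((B and C) implies C): β-rule — branch into not (B and C)  //  C.
          branch 2.1.1 (add not (B and C)):
            not ((B and not D) iff F): β-rule — branch into (B and not D), not F  //  not (B and not D), F.
              branch 2.1.1.1 (add (B and not D), not F):
                (B and not D): α-rule — add B, not D.
                not (B and C): β-rule — branch into not B  //  not C.
                  branch 2.1.1.1.1 (add not B):
                    × closes — contains both B and not B.
                  branch 2.1.1.1.2 (add not C):
                    ○ open, literals {B=T, C=F, D=F, F=F}.
              branch 2.1.1.2 (add not (B and not D), F):
                not (B and C): β-rule — branch into not B  //  not C.
                  branch 2.1.1.2.1 (add not B):
                    not (B and not D): β-rule — branch into not B  //  not not D.
                      branch 2.1.1.2.1.1 (add not B):
                        ○ open, literals {B=F, F=T}.
                      branch 2.1.1.2.1.2 (add not not D):
                        ○ open, literals {B=F, D=T, F=T}.
                  branch 2.1.1.2.2 (add not C):
                    not (B and not D): β-rule — branch into not B  //  not not D.
                      branch 2.1.1.2.2.1 (add not B):
                        ○ open, literals {B=F, C=F, F=T}.
                      branch 2.1.1.2.2.2 (add not not D):
                        ○ open, literals {C=F, D=T, F=T}.
          branch 2.1.2 (add C):
            not ((B and not D) iff F): β-rule — branch into (B and not D), not F  //  not (B and not D), F.
              branch 2.1.2.1 (add (B and not D), not F):
                (B and not D): α-rule — add B, not D.
                ○ open, literals {B=T, C=T, D=F, F=F}.
              branch 2.1.2.2 (add not (B and not D), F):
                not (B and not D): β-rule — branch into not B  //  not not D.
                  branch 2.1.2.2.1 (add not B):
                    ○ open, literals {B=F, C=T, F=T}.
                  branch 2.1.2.2.2 (add not not D):
                    ○ open, literals {C=T, D=T, F=T}.
      branch 2.2 (add not E):
        ((B and C) implies C): β-rule — branch into not (B and C)  //  C.
          branch 2.2.1 (add not (B and C)):
            not (B and C): β-rule — branch into not B  //  not C.
              branch 2.2.1.1 (add not B):
                ○ open, literals {B=F, E=F}.
              branch 2.2.1.2 (add not C):
                ○ open, literals {C=F, E=F}.
          branch 2.2.2 (add C):
            ○ open, literals {C=T, E=F}.
4 branches closed, 14 open.
Each open branch fixes some atoms; the unmentioned ones are free. Counting distinct full assignments: branch {A=T, B=T, D=F, F=F} (C, E) contributes 4 new; branch {A=T, B=F, D=F, F=T} (C, E) contributes 4 new; branch {A=T, D=F, E=F} (B, C, F) contributes 4 new; branch {B=T, C=F, D=F, F=F} (A, E) contributes 2 new; branch {B=F, F=T} (A, C, D, E) contributes 12 new; branch {B=F, D=T, F=T} (A, C, E) contributes 0 new; branch {B=F, C=F, F=T} (A, D, E) contributes 0 new; branch {C=F, D=T, F=T} (A, B, E) contributes 4 new; branch {B=T, C=T, D=F, F=F} (A, E) contributes 2 new; branch {B=F, C=T, F=T} (A, D, E) contributes 0 new; branch {C=T, D=T, F=T} (A, B, E) contributes 4 new; branch {B=F, E=F} (A, C, D, F) contributes 6 new; branch {C=F, E=F} (A, B, D, F) contributes 3 new; branch {C=T, E=F} (A, B, D, F) contributes 3 new. Total: 48.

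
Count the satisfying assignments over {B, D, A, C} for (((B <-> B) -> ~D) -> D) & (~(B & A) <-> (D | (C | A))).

Initial set: {((((B <-> B) -> ~D) -> D) & (~(B & A) <-> (D | (C | A))))}.
((((B <-> B) -> ~D) -> D) & (~(B & A) <-> (D | (C | A)))): α-rule — add (((B <-> B) -> ~D) -> D), (~(B & A) <-> (D | (C | A))).
(((B <-> B) -> ~D) -> D): β-rule — branch into ~((B <-> B) -> ~D)  //  D.
  branch 1 (add ~((B <-> B) -> ~D)):
    ~((B <-> B) -> ~D): α-rule — add (B <-> B), ~~D.
    (~(B & A) <-> (D | (C | A))): β-rule — branch into ~(B & A), (D | (C | A))  //  ~~(B & A), ~(D | (C | A)).
      branch 1.1 (add ~(B & A), (D | (C | A))):
        (B <-> B): β-rule — branch into B, B  //  ~B, ~B.
          branch 1.1.1 (add B, B):
            ~(B & A): β-rule — branch into ~B  //  ~A.
              branch 1.1.1.1 (add ~B):
                × closes — contains both B and ~B.
              branch 1.1.1.2 (add ~A):
                (D | (C | A)): β-rule — branch into D  //  (C | A).
                  branch 1.1.1.2.1 (add D):
                    ○ open, literals {A=F, B=T, D=T}.
                  branch 1.1.1.2.2 (add (C | A)):
                    (C | A): β-rule — branch into C  //  A.
                      branch 1.1.1.2.2.1 (add C):
                        ○ open, literals {A=F, B=T, C=T, D=T}.
                      branch 1.1.1.2.2.2 (add A):
                        × closes — contains both A and ~A.
          branch 1.1.2 (add ~B, ~B):
            ~(B & A): β-rule — branch into ~B  //  ~A.
              branch 1.1.2.1 (add ~B):
                (D | (C | A)): β-rule — branch into D  //  (C | A).
                  branch 1.1.2.1.1 (add D):
                    ○ open, literals {B=F, D=T}.
                  branch 1.1.2.1.2 (add (C | A)):
                    (C | A): β-rule — branch into C  //  A.
                      branch 1.1.2.1.2.1 (add C):
                        ○ open, literals {B=F, C=T, D=T}.
                      branch 1.1.2.1.2.2 (add A):
                        ○ open, literals {A=T, B=F, D=T}.
              branch 1.1.2.2 (add ~A):
                (D | (C | A)): β-rule — branch into D  //  (C | A).
                  branch 1.1.2.2.1 (add D):
                    ○ open, literals {A=F, B=F, D=T}.
                  branch 1.1.2.2.2 (add (C | A)):
                    (C | A): β-rule — branch into C  //  A.
                      branch 1.1.2.2.2.1 (add C):
                        ○ open, literals {A=F, B=F, C=T, D=T}.
                      branch 1.1.2.2.2.2 (add A):
                        × closes — contains both A and ~A.
      branch 1.2 (add ~~(B & A), ~(D | (C | A))):
        ~~(B & A): α-rule — add B, A.
        ~(D | (C | A)): α-rule — add ~D, ~(C | A).
        × closes — contains both D and ~D.
  branch 2 (add D):
    (~(B & A) <-> (D | (C | A))): β-rule — branch into ~(B & A), (D | (C | A))  //  ~~(B & A), ~(D | (C | A)).
      branch 2.1 (add ~(B & A), (D | (C | A))):
        ~(B & A): β-rule — branch into ~B  //  ~A.
          branch 2.1.1 (add ~B):
            (D | (C | A)): β-rule — branch into D  //  (C | A).
              branch 2.1.1.1 (add D):
                ○ open, literals {B=F, D=T}.
              branch 2.1.1.2 (add (C | A)):
                (C | A): β-rule — branch into C  //  A.
                  branch 2.1.1.2.1 (add C):
                    ○ open, literals {B=F, C=T, D=T}.
                  branch 2.1.1.2.2 (add A):
                    ○ open, literals {A=T, B=F, D=T}.
          branch 2.1.2 (add ~A):
            (D | (C | A)): β-rule — branch into D  //  (C | A).
              branch 2.1.2.1 (add D):
                ○ open, literals {A=F, D=T}.
              branch 2.1.2.2 (add (C | A)):
                (C | A): β-rule — branch into C  //  A.
                  branch 2.1.2.2.1 (add C):
                    ○ open, literals {A=F, C=T, D=T}.
                  branch 2.1.2.2.2 (add A):
                    × closes — contains both A and ~A.
      branch 2.2 (add ~~(B & A), ~(D | (C | A))):
        ~~(B & A): α-rule — add B, A.
        ~(D | (C | A)): α-rule — add ~D, ~(C | A).
        × closes — contains both D and ~D.
6 branches closed, 12 open.
Each open branch fixes some atoms; the unmentioned ones are free. Counting distinct full assignments: branch {A=F, B=T, D=T} (C) contributes 2 new; branch {A=F, B=T, C=T, D=T} (none free) contributes 0 new; branch {B=F, D=T} (A, C) contributes 4 new; branch {B=F, C=T, D=T} (A) contributes 0 new; branch {A=T, B=F, D=T} (C) contributes 0 new; branch {A=F, B=F, D=T} (C) contributes 0 new; branch {A=F, B=F, C=T, D=T} (none free) contributes 0 new; branch {B=F, D=T} (A, C) contributes 0 new; branch {B=F, C=T, D=T} (A) contributes 0 new; branch {A=T, B=F, D=T} (C) contributes 0 new; branch {A=F, D=T} (B, C) contributes 0 new; branch {A=F, C=T, D=T} (B) contributes 0 new. Total: 6.

6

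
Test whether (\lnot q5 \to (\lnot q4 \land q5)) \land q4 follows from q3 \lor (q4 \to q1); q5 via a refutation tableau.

Initial set: {(q3 \lor (q4 \to q1)); q5; \lnot ((\lnot q5 \to (\lnot q4 \land q5)) \land q4)}.
(q3 \lor (q4 \to q1)): β-rule — branch into q3  //  (q4 \to q1).
  branch 1 (add q3):
    \lnot ((\lnot q5 \to (\lnot q4 \land q5)) \land q4): β-rule — branch into \lnot (\lnot q5 \to (\lnot q4 \land q5))  //  \lnot q4.
      branch 1.1 (add \lnot (\lnot q5 \to (\lnot q4 \land q5))):
        \lnot (\lnot q5 \to (\lnot q4 \land q5)): α-rule — add \lnot q5, \lnot (\lnot q4 \land q5).
        × closes — contains both q5 and \lnot q5.
      branch 1.2 (add \lnot q4):
        ○ open, literals {q3=true, q4=false, q5=true}.
  branch 2 (add (q4 \to q1)):
    \lnot ((\lnot q5 \to (\lnot q4 \land q5)) \land q4): β-rule — branch into \lnot (\lnot q5 \to (\lnot q4 \land q5))  //  \lnot q4.
      branch 2.1 (add \lnot (\lnot q5 \to (\lnot q4 \land q5))):
        \lnot (\lnot q5 \to (\lnot q4 \land q5)): α-rule — add \lnot q5, \lnot (\lnot q4 \land q5).
        × closes — contains both q5 and \lnot q5.
      branch 2.2 (add \lnot q4):
        (q4 \to q1): β-rule — branch into \lnot q4  //  q1.
          branch 2.2.1 (add \lnot q4):
            ○ open, literals {q4=false, q5=true}.
          branch 2.2.2 (add q1):
            ○ open, literals {q1=true, q4=false, q5=true}.
2 branches closed, 3 open.
An open branch gives a countermodel: q3=true, q4=false, q5=true (unmentioned atoms arbitrary); the premises hold there but the conclusion fails.

No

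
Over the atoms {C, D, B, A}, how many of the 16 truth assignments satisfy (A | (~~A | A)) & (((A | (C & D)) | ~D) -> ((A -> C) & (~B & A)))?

2

Initial set: {((A | (~~A | A)) & (((A | (C & D)) | ~D) -> ((A -> C) & (~B & A))))}.
((A | (~~A | A)) & (((A | (C & D)) | ~D) -> ((A -> C) & (~B & A)))): α-rule — add (A | (~~A | A)), (((A | (C & D)) | ~D) -> ((A -> C) & (~B & A))).
(A | (~~A | A)): β-rule — branch into A  //  (~~A | A).
  branch 1 (add A):
    (((A | (C & D)) | ~D) -> ((A -> C) & (~B & A))): β-rule — branch into ~((A | (C & D)) | ~D)  //  ((A -> C) & (~B & A)).
      branch 1.1 (add ~((A | (C & D)) | ~D)):
        ~((A | (C & D)) | ~D): α-rule — add ~(A | (C & D)), ~~D.
        ~(A | (C & D)): α-rule — add ~A, ~(C & D).
        × closes — contains both A and ~A.
      branch 1.2 (add ((A -> C) & (~B & A))):
        ((A -> C) & (~B & A)): α-rule — add (A -> C), (~B & A).
        (~B & A): α-rule — add ~B, A.
        (A -> C): β-rule — branch into ~A  //  C.
          branch 1.2.1 (add ~A):
            × closes — contains both A and ~A.
          branch 1.2.2 (add C):
            ○ open, literals {A=T, B=F, C=T}.
  branch 2 (add (~~A | A)):
    (((A | (C & D)) | ~D) -> ((A -> C) & (~B & A))): β-rule — branch into ~((A | (C & D)) | ~D)  //  ((A -> C) & (~B & A)).
      branch 2.1 (add ~((A | (C & D)) | ~D)):
        ~((A | (C & D)) | ~D): α-rule — add ~(A | (C & D)), ~~D.
        ~(A | (C & D)): α-rule — add ~A, ~(C & D).
        (~~A | A): β-rule — branch into ~~A  //  A.
          branch 2.1.1 (add ~~A):
            ~~A: drop double negation, giving A.
            × closes — contains both A and ~A.
          branch 2.1.2 (add A):
            × closes — contains both A and ~A.
      branch 2.2 (add ((A -> C) & (~B & A))):
        ((A -> C) & (~B & A)): α-rule — add (A -> C), (~B & A).
        (~B & A): α-rule — add ~B, A.
        (~~A | A): β-rule — branch into ~~A  //  A.
          branch 2.2.1 (add ~~A):
            ~~A: drop double negation, giving A.
            (A -> C): β-rule — branch into ~A  //  C.
              branch 2.2.1.1 (add ~A):
                × closes — contains both A and ~A.
              branch 2.2.1.2 (add C):
                ○ open, literals {A=T, B=F, C=T}.
          branch 2.2.2 (add A):
            (A -> C): β-rule — branch into ~A  //  C.
              branch 2.2.2.1 (add ~A):
                × closes — contains both A and ~A.
              branch 2.2.2.2 (add C):
                ○ open, literals {A=T, B=F, C=T}.
6 branches closed, 3 open.
Each open branch fixes some atoms; the unmentioned ones are free. Counting distinct full assignments: branch {A=T, B=F, C=T} (D) contributes 2 new; branch {A=T, B=F, C=T} (D) contributes 0 new; branch {A=T, B=F, C=T} (D) contributes 0 new. Total: 2.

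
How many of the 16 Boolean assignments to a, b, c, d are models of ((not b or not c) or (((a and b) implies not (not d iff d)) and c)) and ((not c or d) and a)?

Initial set: {(((not b or not c) or (((a and b) implies not (not d iff d)) and c)) and ((not c or d) and a))}.
(((not b or not c) or (((a and b) implies not (not d iff d)) and c)) and ((not c or d) and a)): α-rule — add ((not b or not c) or (((a and b) implies not (not d iff d)) and c)), ((not c or d) and a).
((not c or d) and a): α-rule — add (not c or d), a.
((not b or not c) or (((a and b) implies not (not d iff d)) and c)): β-rule — branch into (not b or not c)  //  (((a and b) implies not (not d iff d)) and c).
  branch 1 (add (not b or not c)):
    (not c or d): β-rule — branch into not c  //  d.
      branch 1.1 (add not c):
        (not b or not c): β-rule — branch into not b  //  not c.
          branch 1.1.1 (add not b):
            ○ open, literals {a=T, b=F, c=F}.
          branch 1.1.2 (add not c):
            ○ open, literals {a=T, c=F}.
      branch 1.2 (add d):
        (not b or not c): β-rule — branch into not b  //  not c.
          branch 1.2.1 (add not b):
            ○ open, literals {a=T, b=F, d=T}.
          branch 1.2.2 (add not c):
            ○ open, literals {a=T, c=F, d=T}.
  branch 2 (add (((a and b) implies not (not d iff d)) and c)):
    (((a and b) implies not (not d iff d)) and c): α-rule — add ((a and b) implies not (not d iff d)), c.
    (not c or d): β-rule — branch into not c  //  d.
      branch 2.1 (add not c):
        × closes — contains both c and not c.
      branch 2.2 (add d):
        ((a and b) implies not (not d iff d)): β-rule — branch into not (a and b)  //  not (not d iff d).
          branch 2.2.1 (add not (a and b)):
            not (a and b): β-rule — branch into not a  //  not b.
              branch 2.2.1.1 (add not a):
                × closes — contains both a and not a.
              branch 2.2.1.2 (add not b):
                ○ open, literals {a=T, b=F, c=T, d=T}.
          branch 2.2.2 (add not (not d iff d)):
            not (not d iff d): β-rule — branch into not d, not d  //  not not d, d.
              branch 2.2.2.1 (add not d, not d):
                × closes — contains both d and not d.
              branch 2.2.2.2 (add not not d, d):
                ○ open, literals {a=T, c=T, d=T}.
3 branches closed, 6 open.
Each open branch fixes some atoms; the unmentioned ones are free. Counting distinct full assignments: branch {a=T, b=F, c=F} (d) contributes 2 new; branch {a=T, c=F} (b, d) contributes 2 new; branch {a=T, b=F, d=T} (c) contributes 1 new; branch {a=T, c=F, d=T} (b) contributes 0 new; branch {a=T, b=F, c=T, d=T} (none free) contributes 0 new; branch {a=T, c=T, d=T} (b) contributes 1 new. Total: 6.

6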